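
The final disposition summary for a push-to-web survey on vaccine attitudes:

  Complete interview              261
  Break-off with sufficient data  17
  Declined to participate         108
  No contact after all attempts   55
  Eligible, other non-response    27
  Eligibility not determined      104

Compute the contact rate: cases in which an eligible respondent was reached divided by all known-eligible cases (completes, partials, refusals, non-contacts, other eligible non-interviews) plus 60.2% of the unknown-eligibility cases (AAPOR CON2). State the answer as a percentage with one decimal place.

Num = 261 + 17 + 108 + 27 = 413
Known eligible = 261 + 17 + 108 + 55 + 27 = 468
Estimated eligible among unknowns = 0.6020 × 104 = 62.61
Denom = 468 + 62.61 = 530.61
CON2 = 413 / 530.61 = 0.7783

77.8%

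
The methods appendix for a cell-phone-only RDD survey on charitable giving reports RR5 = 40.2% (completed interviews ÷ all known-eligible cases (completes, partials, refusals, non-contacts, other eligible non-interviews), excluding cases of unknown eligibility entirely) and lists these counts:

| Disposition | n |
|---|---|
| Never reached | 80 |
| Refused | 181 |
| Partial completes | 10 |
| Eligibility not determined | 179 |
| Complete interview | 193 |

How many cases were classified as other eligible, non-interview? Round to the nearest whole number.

16

RR5 = 193 / D = 0.402
D = 193 / 0.402 = 480.1
Rest of base = 464
other eligible, non-interview = 480.1 − 464 ≈ 16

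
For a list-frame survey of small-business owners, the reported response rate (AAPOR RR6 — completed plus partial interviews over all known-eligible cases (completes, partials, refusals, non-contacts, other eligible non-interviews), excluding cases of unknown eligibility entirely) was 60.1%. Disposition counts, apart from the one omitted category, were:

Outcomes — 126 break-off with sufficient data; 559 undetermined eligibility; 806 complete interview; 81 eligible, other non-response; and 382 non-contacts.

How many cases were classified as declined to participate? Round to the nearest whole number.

Numerator: 806 + 126 = 932
RR6 = 932 / D = 0.601
D = 932 / 0.601 = 1550.7
Remaining denominator categories sum to 1395
declined to participate = 1550.7 − 1395 ≈ 156

156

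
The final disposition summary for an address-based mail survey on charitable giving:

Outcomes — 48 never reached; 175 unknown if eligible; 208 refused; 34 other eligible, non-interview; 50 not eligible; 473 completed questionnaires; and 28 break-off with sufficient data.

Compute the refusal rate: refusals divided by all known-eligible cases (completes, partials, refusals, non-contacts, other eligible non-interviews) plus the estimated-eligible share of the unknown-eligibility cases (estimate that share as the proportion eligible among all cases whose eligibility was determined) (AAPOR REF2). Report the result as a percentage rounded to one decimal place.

21.8%

Top → 208
Eligible (known) → 473 + 28 + 208 + 48 + 34 = 791
e = 791 / (791 + 50) = 791 / 841 = 0.9405
Estimated eligible among unknowns → 0.9405 × 175 = 164.59
Denom → 791 + 164.59 = 955.59
REF2 = 208 / 955.59 = 0.2177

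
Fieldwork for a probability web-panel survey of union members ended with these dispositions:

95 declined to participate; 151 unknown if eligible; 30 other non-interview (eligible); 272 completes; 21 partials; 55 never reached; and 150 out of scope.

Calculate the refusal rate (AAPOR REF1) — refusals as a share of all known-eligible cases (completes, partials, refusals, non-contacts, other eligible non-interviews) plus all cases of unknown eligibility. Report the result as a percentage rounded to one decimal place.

Top = 95
Denominator = 272 + 21 + 95 + 55 + 30 + 151 = 624
REF1 = 95 / 624 = 0.1522

15.2%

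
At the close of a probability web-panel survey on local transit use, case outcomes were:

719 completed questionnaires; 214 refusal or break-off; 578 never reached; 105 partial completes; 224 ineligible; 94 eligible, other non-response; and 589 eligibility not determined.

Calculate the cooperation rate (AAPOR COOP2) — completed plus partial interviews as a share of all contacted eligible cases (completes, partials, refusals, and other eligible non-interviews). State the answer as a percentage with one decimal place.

72.8%

Num = 719 + 105 = 824
Base = 719 + 105 + 214 + 94 = 1132
COOP2 = 824 / 1132 = 0.7279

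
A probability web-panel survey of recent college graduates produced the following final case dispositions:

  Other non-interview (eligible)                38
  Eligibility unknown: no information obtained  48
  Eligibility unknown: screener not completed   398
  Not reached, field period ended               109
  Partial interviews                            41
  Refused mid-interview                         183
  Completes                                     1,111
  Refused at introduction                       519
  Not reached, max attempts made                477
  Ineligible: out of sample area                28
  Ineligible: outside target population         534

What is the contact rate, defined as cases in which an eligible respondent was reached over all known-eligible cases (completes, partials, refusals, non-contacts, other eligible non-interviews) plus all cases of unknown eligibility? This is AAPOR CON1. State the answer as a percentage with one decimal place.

Declined to participate = 519 + 183 = 702
Non-contacts = 109 + 477 = 586
Unknown eligibility = 398 + 48 = 446
Out of scope = 534 + 28 = 562
Numerator → 1111 + 41 + 702 + 38 = 1892
Base → 1111 + 41 + 702 + 586 + 38 + 446 = 2924
CON1 = 1892 / 2924 = 0.6471

64.7%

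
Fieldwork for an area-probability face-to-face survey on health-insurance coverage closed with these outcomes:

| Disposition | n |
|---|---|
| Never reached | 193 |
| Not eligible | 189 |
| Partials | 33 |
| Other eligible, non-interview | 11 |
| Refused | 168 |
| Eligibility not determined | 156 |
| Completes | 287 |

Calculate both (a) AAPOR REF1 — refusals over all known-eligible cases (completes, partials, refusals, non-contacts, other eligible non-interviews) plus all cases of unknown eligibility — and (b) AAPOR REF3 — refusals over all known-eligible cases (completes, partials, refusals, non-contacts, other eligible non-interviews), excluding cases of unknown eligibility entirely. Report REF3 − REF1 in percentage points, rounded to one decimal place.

Num = 168
Denom = 287 + 33 + 168 + 193 + 11 + 156 = 848
REF1 = 168 / 848 = 0.1981
Denom = 287 + 33 + 168 + 193 + 11 = 692
REF3 = 168 / 692 = 0.2428
Difference = 24.28 − 19.81 = 4.47 percentage points

4.5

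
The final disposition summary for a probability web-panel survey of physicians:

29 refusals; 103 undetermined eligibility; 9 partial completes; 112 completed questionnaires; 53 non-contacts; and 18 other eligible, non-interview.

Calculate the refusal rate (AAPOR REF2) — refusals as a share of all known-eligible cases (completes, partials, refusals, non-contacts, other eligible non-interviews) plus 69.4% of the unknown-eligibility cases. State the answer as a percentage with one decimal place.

9.9%

Num = 29
Known eligible = 112 + 9 + 29 + 53 + 18 = 221
Eligible share of unknowns = 0.6940 × 103 = 71.48
Base = 221 + 71.48 = 292.48
REF2 = 29 / 292.48 = 0.0992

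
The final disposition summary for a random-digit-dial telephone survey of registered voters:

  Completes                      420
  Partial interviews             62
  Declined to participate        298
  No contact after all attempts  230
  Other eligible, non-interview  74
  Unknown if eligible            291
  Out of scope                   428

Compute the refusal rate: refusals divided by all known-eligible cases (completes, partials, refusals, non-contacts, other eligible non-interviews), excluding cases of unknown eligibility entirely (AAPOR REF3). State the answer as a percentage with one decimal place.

27.5%

Num → 298
Base → 420 + 62 + 298 + 230 + 74 = 1084
REF3 = 298 / 1084 = 0.2749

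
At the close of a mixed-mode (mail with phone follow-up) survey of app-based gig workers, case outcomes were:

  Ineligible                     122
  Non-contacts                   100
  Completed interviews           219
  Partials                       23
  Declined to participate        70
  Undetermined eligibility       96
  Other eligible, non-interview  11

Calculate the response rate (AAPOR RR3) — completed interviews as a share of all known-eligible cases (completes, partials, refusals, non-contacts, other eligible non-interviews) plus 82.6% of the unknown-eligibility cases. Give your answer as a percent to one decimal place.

Num: 219
Eligible (known): 219 + 23 + 70 + 100 + 11 = 423
Eligible share of unknowns: 0.8260 × 96 = 79.30
Denominator: 423 + 79.30 = 502.30
RR3 = 219 / 502.30 = 0.4360

43.6%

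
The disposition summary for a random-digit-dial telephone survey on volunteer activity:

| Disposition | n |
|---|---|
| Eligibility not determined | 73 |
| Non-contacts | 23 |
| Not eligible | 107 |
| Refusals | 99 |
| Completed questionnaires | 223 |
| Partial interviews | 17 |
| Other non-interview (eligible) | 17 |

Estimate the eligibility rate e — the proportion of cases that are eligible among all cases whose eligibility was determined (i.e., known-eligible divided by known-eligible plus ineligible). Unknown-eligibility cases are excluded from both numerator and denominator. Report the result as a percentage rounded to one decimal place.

78.0%

Known eligible → 223 + 17 + 99 + 23 + 17 = 379
e = 379 / (379 + 107) = 379 / 486 = 0.7798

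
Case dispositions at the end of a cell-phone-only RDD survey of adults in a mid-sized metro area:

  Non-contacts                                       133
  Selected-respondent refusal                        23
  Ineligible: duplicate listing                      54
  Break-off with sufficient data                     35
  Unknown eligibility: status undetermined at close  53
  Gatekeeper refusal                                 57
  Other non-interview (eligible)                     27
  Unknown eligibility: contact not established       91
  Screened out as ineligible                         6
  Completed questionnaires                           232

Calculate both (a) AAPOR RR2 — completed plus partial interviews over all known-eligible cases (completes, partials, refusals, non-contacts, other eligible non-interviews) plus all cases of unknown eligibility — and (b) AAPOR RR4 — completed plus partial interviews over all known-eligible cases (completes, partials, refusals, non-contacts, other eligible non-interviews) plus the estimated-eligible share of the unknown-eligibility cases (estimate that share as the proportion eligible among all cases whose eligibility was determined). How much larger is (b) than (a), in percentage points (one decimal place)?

1.0

Refusal or break-off = 57 + 23 = 80
Undetermined eligibility = 91 + 53 = 144
Out of scope = 6 + 54 = 60
Numerator → 232 + 35 = 267
Denominator → 232 + 35 + 80 + 133 + 27 + 144 = 651
RR2 = 267 / 651 = 0.4101
Determined eligible → 232 + 35 + 80 + 133 + 27 = 507
e = 507 / (507 + 60) = 507 / 567 = 0.8942
e × U → 0.8942 × 144 = 128.76
Denominator → 507 + 128.76 = 635.76
RR4 = 267 / 635.76 = 0.4200
Difference = 42.00 − 41.01 = 0.99 percentage points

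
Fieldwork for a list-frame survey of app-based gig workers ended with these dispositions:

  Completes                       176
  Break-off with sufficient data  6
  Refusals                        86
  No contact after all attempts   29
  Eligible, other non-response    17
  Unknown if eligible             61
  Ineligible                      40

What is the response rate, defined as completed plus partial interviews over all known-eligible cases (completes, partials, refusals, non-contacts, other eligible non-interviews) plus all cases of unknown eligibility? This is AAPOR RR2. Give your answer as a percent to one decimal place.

Num → 176 + 6 = 182
Denom → 176 + 6 + 86 + 29 + 17 + 61 = 375
RR2 = 182 / 375 = 0.4853

48.5%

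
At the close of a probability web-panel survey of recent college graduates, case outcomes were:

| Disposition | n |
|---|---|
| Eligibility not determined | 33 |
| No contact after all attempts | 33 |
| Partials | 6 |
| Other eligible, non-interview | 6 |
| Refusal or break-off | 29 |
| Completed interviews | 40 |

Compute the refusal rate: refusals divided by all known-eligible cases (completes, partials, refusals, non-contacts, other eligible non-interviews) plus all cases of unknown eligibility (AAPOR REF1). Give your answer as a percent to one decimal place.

Num: 29
Base: 40 + 6 + 29 + 33 + 6 + 33 = 147
REF1 = 29 / 147 = 0.1973

19.7%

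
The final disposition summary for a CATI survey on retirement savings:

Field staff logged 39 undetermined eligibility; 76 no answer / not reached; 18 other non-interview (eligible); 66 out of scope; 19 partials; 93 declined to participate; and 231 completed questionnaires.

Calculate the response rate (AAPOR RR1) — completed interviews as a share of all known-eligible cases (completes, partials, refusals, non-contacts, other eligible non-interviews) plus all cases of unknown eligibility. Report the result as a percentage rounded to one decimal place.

Numerator = 231
Denominator = 231 + 19 + 93 + 76 + 18 + 39 = 476
RR1 = 231 / 476 = 0.4853

48.5%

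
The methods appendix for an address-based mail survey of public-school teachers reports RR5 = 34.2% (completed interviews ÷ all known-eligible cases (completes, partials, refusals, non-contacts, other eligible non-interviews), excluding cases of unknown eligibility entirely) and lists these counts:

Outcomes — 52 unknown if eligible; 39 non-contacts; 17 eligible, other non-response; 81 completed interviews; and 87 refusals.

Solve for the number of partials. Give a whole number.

13

RR5 = 81 / D = 0.342
D = 81 / 0.342 = 236.8
Rest of base = 224
partials = 236.8 − 224 ≈ 13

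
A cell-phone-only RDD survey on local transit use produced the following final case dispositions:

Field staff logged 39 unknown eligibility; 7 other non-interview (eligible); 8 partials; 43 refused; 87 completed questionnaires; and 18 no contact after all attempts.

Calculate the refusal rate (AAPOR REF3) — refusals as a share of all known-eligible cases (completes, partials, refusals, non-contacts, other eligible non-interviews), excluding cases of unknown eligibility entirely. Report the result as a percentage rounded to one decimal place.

Top: 43
Denom: 87 + 8 + 43 + 18 + 7 = 163
REF3 = 43 / 163 = 0.2638

26.4%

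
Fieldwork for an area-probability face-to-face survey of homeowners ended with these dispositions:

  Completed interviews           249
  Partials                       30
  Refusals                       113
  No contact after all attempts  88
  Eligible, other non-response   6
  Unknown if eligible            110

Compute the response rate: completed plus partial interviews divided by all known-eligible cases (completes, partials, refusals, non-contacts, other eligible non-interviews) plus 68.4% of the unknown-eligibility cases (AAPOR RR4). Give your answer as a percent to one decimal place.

Num = 249 + 30 = 279
Determined eligible = 249 + 30 + 113 + 88 + 6 = 486
Eligible share of unknowns = 0.6840 × 110 = 75.24
Denominator = 486 + 75.24 = 561.24
RR4 = 279 / 561.24 = 0.4971

49.7%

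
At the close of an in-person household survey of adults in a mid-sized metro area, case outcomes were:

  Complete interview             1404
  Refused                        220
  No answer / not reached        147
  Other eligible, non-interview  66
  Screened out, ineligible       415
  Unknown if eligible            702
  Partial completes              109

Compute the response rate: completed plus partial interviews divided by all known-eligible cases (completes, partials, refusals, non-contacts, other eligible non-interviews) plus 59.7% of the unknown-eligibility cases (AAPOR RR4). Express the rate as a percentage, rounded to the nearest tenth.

64.0%

Numerator → 1404 + 109 = 1513
Known eligible → 1404 + 109 + 220 + 147 + 66 = 1946
Eligible share of unknowns → 0.5970 × 702 = 419.09
Denom → 1946 + 419.09 = 2365.09
RR4 = 1513 / 2365.09 = 0.6397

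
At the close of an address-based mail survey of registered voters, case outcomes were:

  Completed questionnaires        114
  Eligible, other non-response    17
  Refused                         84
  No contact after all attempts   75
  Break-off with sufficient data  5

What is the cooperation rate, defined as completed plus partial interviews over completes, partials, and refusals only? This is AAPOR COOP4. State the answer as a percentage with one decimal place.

58.6%

Top: 114 + 5 = 119
Denominator: 114 + 5 + 84 = 203
COOP4 = 119 / 203 = 0.5862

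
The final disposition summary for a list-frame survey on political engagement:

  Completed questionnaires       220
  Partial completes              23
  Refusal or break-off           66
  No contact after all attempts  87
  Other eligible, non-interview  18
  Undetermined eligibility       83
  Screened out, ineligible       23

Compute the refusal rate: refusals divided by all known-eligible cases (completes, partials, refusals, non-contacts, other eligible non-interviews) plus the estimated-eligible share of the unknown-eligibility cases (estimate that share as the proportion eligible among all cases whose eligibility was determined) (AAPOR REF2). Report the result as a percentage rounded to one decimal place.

Numerator → 66
Eligible (known) → 220 + 23 + 66 + 87 + 18 = 414
e = 414 / (414 + 23) = 414 / 437 = 0.9474
Eligible share of unknowns → 0.9474 × 83 = 78.63
Base → 414 + 78.63 = 492.63
REF2 = 66 / 492.63 = 0.1340

13.4%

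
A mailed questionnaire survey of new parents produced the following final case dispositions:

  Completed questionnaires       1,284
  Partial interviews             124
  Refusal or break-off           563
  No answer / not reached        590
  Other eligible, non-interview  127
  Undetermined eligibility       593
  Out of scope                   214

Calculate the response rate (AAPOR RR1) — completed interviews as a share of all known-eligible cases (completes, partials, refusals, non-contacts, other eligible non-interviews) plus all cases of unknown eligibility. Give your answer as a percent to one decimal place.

Top: 1284
Denominator: 1284 + 124 + 563 + 590 + 127 + 593 = 3281
RR1 = 1284 / 3281 = 0.3913

39.1%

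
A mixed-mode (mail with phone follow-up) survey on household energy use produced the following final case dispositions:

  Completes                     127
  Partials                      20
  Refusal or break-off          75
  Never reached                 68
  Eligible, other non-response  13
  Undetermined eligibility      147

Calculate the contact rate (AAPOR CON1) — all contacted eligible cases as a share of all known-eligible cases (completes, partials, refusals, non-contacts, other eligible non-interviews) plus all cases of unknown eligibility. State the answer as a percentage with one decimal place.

52.2%

Num: 127 + 20 + 75 + 13 = 235
Denominator: 127 + 20 + 75 + 68 + 13 + 147 = 450
CON1 = 235 / 450 = 0.5222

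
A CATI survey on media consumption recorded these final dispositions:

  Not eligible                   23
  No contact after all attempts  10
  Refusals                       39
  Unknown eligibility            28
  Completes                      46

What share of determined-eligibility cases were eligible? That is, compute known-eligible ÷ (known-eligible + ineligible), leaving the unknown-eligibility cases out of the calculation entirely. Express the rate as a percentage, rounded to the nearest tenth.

Known eligible: 46 + 39 + 10 = 95
e = 95 / (95 + 23) = 95 / 118 = 0.8051

80.5%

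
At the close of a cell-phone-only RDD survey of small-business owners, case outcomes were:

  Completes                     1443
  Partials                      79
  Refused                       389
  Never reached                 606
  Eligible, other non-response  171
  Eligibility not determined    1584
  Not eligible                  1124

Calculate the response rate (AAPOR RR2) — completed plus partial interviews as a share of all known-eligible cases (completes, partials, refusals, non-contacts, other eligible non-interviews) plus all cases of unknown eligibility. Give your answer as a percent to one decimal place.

Top → 1443 + 79 = 1522
Base → 1443 + 79 + 389 + 606 + 171 + 1584 = 4272
RR2 = 1522 / 4272 = 0.3563

35.6%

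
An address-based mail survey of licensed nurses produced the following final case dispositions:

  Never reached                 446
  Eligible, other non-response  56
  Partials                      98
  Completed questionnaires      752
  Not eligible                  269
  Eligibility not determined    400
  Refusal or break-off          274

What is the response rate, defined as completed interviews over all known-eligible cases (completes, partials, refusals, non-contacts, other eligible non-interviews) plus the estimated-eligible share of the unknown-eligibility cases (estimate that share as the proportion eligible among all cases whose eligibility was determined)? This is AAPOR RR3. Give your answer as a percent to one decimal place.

Numerator: 752
Known eligible: 752 + 98 + 274 + 446 + 56 = 1626
e = 1626 / (1626 + 269) = 1626 / 1895 = 0.8580
e × U: 0.8580 × 400 = 343.20
Base: 1626 + 343.20 = 1969.20
RR3 = 752 / 1969.20 = 0.3819

38.2%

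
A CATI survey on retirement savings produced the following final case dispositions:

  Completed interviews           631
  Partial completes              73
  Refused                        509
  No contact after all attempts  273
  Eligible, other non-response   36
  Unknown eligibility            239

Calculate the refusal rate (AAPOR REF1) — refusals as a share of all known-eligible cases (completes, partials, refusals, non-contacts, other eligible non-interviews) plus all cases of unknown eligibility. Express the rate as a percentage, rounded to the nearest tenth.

28.9%

Numerator → 509
Base → 631 + 73 + 509 + 273 + 36 + 239 = 1761
REF1 = 509 / 1761 = 0.2890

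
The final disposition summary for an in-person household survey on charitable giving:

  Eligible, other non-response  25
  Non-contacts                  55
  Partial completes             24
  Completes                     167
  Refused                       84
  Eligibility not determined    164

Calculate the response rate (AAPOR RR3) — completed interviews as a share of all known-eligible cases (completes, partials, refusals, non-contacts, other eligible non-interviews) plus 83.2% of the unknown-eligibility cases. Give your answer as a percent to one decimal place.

34.0%

Num: 167
Determined eligible: 167 + 24 + 84 + 55 + 25 = 355
Eligible share of unknowns: 0.8320 × 164 = 136.45
Denominator: 355 + 136.45 = 491.45
RR3 = 167 / 491.45 = 0.3398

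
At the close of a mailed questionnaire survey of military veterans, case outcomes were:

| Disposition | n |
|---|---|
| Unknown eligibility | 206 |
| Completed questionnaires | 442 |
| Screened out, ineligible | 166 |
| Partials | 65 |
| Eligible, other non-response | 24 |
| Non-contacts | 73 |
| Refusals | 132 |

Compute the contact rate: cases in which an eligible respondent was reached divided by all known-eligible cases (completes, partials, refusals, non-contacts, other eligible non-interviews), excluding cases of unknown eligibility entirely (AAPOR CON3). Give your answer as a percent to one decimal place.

90.1%

Numerator: 442 + 65 + 132 + 24 = 663
Base: 442 + 65 + 132 + 73 + 24 = 736
CON3 = 663 / 736 = 0.9008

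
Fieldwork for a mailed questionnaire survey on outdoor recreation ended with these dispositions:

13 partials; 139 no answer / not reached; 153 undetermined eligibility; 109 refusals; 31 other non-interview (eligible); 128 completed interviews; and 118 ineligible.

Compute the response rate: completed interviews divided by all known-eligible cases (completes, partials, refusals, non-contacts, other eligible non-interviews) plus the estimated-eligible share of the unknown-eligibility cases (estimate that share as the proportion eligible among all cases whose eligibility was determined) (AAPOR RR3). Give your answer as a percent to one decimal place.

Num: 128
Determined eligible: 128 + 13 + 109 + 139 + 31 = 420
e = 420 / (420 + 118) = 420 / 538 = 0.7807
Eligible share of unknowns: 0.7807 × 153 = 119.45
Base: 420 + 119.45 = 539.45
RR3 = 128 / 539.45 = 0.2373

23.7%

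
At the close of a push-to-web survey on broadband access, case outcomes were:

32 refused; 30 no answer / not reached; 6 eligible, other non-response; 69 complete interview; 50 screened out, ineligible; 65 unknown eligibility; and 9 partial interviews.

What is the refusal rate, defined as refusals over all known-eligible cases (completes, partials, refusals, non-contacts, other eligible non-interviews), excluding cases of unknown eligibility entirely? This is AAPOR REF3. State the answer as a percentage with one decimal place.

Top = 32
Denominator = 69 + 9 + 32 + 30 + 6 = 146
REF3 = 32 / 146 = 0.2192

21.9%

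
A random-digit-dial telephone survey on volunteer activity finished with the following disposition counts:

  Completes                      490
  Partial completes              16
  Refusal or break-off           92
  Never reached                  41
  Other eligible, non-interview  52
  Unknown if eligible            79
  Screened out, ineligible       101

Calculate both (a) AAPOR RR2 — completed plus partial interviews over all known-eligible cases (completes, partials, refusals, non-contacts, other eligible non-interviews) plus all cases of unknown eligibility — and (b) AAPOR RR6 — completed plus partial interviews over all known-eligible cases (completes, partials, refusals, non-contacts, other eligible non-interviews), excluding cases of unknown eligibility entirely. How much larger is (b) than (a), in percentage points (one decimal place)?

7.5

Top: 490 + 16 = 506
Denominator: 490 + 16 + 92 + 41 + 52 + 79 = 770
RR2 = 506 / 770 = 0.6571
Denominator: 490 + 16 + 92 + 41 + 52 = 691
RR6 = 506 / 691 = 0.7323
Difference = 73.23 − 65.71 = 7.52 percentage points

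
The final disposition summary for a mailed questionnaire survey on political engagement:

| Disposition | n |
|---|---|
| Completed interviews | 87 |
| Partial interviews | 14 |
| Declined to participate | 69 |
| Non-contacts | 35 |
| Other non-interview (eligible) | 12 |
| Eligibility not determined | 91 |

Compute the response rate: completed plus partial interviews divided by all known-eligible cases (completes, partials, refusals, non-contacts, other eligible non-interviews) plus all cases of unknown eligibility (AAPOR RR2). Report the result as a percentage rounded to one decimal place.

Num: 87 + 14 = 101
Denominator: 87 + 14 + 69 + 35 + 12 + 91 = 308
RR2 = 101 / 308 = 0.3279

32.8%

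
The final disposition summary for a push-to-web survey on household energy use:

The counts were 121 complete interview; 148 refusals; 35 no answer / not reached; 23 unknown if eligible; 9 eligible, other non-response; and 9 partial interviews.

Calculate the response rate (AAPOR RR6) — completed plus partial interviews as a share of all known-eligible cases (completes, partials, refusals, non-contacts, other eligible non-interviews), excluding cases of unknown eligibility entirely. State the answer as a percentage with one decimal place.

40.4%

Top: 121 + 9 = 130
Denom: 121 + 9 + 148 + 35 + 9 = 322
RR6 = 130 / 322 = 0.4037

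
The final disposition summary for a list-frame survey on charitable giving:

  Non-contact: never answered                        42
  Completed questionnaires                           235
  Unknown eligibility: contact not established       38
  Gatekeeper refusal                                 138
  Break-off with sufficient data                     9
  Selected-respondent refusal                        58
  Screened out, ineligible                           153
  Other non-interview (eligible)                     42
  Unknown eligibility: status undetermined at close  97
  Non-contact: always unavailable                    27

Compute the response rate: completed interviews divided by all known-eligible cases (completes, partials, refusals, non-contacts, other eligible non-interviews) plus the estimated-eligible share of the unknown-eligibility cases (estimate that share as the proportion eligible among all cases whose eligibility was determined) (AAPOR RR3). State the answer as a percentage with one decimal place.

35.8%

Refusals = 138 + 58 = 196
No answer / not reached = 42 + 27 = 69
Unknown eligibility = 38 + 97 = 135
Num = 235
Determined eligible = 235 + 9 + 196 + 69 + 42 = 551
e = 551 / (551 + 153) = 551 / 704 = 0.7827
Eligible share of unknowns = 0.7827 × 135 = 105.66
Denominator = 551 + 105.66 = 656.66
RR3 = 235 / 656.66 = 0.3579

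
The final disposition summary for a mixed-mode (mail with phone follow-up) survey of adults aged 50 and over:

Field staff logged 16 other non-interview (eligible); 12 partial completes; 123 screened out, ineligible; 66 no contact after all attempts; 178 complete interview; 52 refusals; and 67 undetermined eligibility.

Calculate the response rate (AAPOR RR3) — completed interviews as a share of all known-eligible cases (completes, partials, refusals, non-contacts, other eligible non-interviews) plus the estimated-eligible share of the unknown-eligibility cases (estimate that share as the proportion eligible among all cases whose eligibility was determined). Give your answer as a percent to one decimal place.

Top → 178
Determined eligible → 178 + 12 + 52 + 66 + 16 = 324
e = 324 / (324 + 123) = 324 / 447 = 0.7248
Estimated eligible among unknowns → 0.7248 × 67 = 48.56
Denom → 324 + 48.56 = 372.56
RR3 = 178 / 372.56 = 0.4778

47.8%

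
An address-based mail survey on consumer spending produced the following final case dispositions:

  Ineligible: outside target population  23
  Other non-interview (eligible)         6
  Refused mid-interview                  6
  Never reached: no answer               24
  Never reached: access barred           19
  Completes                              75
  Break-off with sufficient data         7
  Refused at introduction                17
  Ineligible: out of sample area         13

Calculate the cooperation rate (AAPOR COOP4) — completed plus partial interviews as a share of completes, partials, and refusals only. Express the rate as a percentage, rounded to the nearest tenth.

Refused = 17 + 6 = 23
No contact after all attempts = 24 + 19 = 43
Ineligible = 23 + 13 = 36
Numerator = 75 + 7 = 82
Denom = 75 + 7 + 23 = 105
COOP4 = 82 / 105 = 0.7810

78.1%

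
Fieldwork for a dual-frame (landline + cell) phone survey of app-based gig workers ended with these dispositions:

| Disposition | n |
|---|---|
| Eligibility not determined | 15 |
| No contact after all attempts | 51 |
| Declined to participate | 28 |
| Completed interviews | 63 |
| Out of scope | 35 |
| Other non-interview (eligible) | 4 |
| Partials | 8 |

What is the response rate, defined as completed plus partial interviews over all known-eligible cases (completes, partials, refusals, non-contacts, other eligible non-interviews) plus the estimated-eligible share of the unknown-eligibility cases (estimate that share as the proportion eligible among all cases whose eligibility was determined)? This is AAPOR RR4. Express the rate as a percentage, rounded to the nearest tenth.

Num → 63 + 8 = 71
Known eligible → 63 + 8 + 28 + 51 + 4 = 154
e = 154 / (154 + 35) = 154 / 189 = 0.8148
Estimated eligible among unknowns → 0.8148 × 15 = 12.22
Denom → 154 + 12.22 = 166.22
RR4 = 71 / 166.22 = 0.4271

42.7%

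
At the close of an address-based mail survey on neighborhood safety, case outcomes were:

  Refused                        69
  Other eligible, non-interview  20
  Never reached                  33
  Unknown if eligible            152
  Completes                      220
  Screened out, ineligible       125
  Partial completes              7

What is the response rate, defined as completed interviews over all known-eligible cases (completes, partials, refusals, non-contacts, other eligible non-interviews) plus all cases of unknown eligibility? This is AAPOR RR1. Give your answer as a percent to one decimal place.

Top → 220
Base → 220 + 7 + 69 + 33 + 20 + 152 = 501
RR1 = 220 / 501 = 0.4391

43.9%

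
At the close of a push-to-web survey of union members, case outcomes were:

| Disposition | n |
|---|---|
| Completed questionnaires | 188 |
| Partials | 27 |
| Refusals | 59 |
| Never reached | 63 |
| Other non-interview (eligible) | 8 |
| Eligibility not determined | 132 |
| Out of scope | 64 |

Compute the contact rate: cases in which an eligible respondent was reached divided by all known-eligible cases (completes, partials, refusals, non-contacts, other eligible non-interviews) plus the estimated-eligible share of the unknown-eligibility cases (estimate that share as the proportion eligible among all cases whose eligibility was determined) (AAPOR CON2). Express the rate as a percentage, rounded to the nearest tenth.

Top: 188 + 27 + 59 + 8 = 282
Known eligible: 188 + 27 + 59 + 63 + 8 = 345
e = 345 / (345 + 64) = 345 / 409 = 0.8435
Eligible share of unknowns: 0.8435 × 132 = 111.34
Denominator: 345 + 111.34 = 456.34
CON2 = 282 / 456.34 = 0.6180

61.8%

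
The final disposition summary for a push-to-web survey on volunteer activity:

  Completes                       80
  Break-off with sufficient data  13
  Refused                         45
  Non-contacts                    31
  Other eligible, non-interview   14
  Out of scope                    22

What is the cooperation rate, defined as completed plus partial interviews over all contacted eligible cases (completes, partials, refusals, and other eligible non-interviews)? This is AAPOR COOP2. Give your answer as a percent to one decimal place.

61.2%

Num = 80 + 13 = 93
Denom = 80 + 13 + 45 + 14 = 152
COOP2 = 93 / 152 = 0.6118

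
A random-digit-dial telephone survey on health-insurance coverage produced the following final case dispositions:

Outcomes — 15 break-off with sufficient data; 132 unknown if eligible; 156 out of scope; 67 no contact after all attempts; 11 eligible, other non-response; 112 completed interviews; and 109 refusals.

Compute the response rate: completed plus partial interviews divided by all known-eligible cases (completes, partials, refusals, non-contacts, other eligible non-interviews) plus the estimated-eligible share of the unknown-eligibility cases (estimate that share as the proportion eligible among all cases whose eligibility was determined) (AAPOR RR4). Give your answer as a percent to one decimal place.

Numerator: 112 + 15 = 127
Known eligible: 112 + 15 + 109 + 67 + 11 = 314
e = 314 / (314 + 156) = 314 / 470 = 0.6681
Eligible share of unknowns: 0.6681 × 132 = 88.19
Denom: 314 + 88.19 = 402.19
RR4 = 127 / 402.19 = 0.3158

31.6%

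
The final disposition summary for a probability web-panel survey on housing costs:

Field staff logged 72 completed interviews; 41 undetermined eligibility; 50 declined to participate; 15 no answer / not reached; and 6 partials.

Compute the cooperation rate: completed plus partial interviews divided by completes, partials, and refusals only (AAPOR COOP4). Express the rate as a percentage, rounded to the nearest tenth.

Num = 72 + 6 = 78
Denom = 72 + 6 + 50 = 128
COOP4 = 78 / 128 = 0.6094

60.9%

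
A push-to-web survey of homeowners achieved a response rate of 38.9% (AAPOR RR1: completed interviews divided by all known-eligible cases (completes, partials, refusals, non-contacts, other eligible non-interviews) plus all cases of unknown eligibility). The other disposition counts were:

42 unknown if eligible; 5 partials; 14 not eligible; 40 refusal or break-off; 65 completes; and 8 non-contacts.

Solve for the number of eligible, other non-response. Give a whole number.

7

RR1 = 65 / D = 0.389
D = 65 / 0.389 = 167.1
Remaining denominator categories sum to 160
eligible, other non-response = 167.1 − 160 ≈ 7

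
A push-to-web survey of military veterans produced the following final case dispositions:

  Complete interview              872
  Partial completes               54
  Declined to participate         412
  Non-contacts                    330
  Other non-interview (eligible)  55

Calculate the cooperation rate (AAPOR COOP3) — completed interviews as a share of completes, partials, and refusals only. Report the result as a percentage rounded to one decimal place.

Num → 872
Denominator → 872 + 54 + 412 = 1338
COOP3 = 872 / 1338 = 0.6517

65.2%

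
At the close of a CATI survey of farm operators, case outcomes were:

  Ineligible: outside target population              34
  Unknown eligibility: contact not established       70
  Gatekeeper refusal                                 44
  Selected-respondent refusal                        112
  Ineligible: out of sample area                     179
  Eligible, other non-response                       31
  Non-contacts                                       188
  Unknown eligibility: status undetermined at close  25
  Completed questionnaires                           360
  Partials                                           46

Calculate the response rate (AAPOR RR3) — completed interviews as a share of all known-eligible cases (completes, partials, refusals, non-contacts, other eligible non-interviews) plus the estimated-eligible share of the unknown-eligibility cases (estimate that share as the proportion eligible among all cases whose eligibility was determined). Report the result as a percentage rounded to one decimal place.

42.1%

Declined to participate = 44 + 112 = 156
Unknown if eligible = 70 + 25 = 95
Ineligible = 34 + 179 = 213
Top → 360
Determined eligible → 360 + 46 + 156 + 188 + 31 = 781
e = 781 / (781 + 213) = 781 / 994 = 0.7857
e × U → 0.7857 × 95 = 74.64
Denom → 781 + 74.64 = 855.64
RR3 = 360 / 855.64 = 0.4207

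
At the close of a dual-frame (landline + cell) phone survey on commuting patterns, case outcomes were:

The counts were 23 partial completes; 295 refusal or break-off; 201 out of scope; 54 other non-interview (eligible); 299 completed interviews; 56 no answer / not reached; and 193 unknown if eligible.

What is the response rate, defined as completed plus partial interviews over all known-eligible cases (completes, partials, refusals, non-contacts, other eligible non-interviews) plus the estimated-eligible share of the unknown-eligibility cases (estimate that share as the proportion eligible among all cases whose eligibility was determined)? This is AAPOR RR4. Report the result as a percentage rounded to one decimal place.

Numerator: 299 + 23 = 322
Known eligible: 299 + 23 + 295 + 56 + 54 = 727
e = 727 / (727 + 201) = 727 / 928 = 0.7834
e × U: 0.7834 × 193 = 151.20
Base: 727 + 151.20 = 878.20
RR4 = 322 / 878.20 = 0.3667

36.7%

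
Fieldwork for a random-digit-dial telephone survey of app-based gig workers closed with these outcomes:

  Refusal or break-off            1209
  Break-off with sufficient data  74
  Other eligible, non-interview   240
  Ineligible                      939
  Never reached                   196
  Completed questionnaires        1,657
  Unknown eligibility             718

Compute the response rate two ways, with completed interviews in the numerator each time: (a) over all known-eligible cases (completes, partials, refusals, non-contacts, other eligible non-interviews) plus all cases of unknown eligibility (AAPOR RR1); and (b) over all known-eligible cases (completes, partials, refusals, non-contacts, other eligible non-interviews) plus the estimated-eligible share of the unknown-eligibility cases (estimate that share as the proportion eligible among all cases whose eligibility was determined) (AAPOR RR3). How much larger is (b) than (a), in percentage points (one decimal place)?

1.6

Numerator = 1657
Base = 1657 + 74 + 1209 + 196 + 240 + 718 = 4094
RR1 = 1657 / 4094 = 0.4047
Known eligible = 1657 + 74 + 1209 + 196 + 240 = 3376
e = 3376 / (3376 + 939) = 3376 / 4315 = 0.7824
e × U = 0.7824 × 718 = 561.76
Base = 3376 + 561.76 = 3937.76
RR3 = 1657 / 3937.76 = 0.4208
Difference = 42.08 − 40.47 = 1.61 percentage points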